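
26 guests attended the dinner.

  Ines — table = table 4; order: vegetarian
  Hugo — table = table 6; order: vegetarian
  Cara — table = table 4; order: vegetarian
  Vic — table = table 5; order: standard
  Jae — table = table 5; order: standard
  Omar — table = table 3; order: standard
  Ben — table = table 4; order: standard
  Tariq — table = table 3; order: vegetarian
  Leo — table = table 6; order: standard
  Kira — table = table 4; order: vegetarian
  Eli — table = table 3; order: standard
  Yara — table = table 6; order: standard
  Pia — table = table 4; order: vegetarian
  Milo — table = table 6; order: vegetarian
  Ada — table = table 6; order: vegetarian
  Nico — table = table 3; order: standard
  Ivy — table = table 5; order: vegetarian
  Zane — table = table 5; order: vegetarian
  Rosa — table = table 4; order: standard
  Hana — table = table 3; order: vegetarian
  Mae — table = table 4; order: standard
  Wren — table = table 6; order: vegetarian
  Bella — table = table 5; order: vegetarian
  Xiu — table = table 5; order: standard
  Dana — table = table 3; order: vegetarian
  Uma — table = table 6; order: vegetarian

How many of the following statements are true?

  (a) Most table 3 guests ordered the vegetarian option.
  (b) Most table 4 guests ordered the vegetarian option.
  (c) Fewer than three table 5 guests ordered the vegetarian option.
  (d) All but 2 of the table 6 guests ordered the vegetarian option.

2

(a) table 3: |A| = 6, |A ∩ B| = 3; needs |A ∩ B| > |A ∖ B| — false.
(b) table 4: |A| = 7, |A ∩ B| = 4; needs |A ∩ B| > |A ∖ B| — true.
(c) table 5: |A| = 6, |A ∩ B| = 3; needs |A ∩ B| < 3 — false.
(d) table 6: |A| = 7, |A ∩ B| = 5; needs |A ∖ B| = 2 — true.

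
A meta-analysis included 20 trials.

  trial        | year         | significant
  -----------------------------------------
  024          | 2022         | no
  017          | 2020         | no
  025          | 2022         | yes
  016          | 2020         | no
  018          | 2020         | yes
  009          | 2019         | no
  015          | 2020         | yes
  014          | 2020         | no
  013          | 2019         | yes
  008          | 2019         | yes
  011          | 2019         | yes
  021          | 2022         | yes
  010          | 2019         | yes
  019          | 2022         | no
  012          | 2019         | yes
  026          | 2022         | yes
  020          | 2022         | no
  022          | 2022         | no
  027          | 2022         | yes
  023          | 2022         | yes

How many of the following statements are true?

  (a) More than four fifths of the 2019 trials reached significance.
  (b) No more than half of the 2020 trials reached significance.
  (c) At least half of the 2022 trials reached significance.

3

(a) 2019: |A| = 6, |A ∩ B| = 5; needs |A ∩ B| / |A| > 4/5 — true.
(b) 2020: |A| = 5, |A ∩ B| = 2; needs |A ∩ B| ≤ |A ∖ B| — true.
(c) 2022: |A| = 9, |A ∩ B| = 5; needs |A ∩ B| ≥ |A ∖ B| — true.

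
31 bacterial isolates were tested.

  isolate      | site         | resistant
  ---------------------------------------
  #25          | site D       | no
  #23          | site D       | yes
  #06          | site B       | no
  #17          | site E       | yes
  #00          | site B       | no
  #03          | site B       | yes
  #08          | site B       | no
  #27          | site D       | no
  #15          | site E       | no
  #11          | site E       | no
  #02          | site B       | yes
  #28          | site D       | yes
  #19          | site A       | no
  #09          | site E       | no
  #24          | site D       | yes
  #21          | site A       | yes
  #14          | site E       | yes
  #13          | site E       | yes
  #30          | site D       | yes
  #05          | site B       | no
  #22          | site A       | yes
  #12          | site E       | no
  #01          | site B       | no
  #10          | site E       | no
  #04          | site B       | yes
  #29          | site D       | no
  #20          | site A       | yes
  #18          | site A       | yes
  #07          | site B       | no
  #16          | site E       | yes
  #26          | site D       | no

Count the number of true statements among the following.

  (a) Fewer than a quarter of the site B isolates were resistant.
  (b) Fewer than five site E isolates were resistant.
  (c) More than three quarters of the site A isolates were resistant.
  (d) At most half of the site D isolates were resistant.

3

(a) site B: |A| = 9, |A ∩ B| = 3; needs |A ∩ B| / |A| < 1/4 — false.
(b) site E: |A| = 9, |A ∩ B| = 4; needs |A ∩ B| < 5 — true.
(c) site A: |A| = 5, |A ∩ B| = 4; needs |A ∩ B| / |A| > 3/4 — true.
(d) site D: |A| = 8, |A ∩ B| = 4; needs |A ∩ B| ≤ |A ∖ B| — true.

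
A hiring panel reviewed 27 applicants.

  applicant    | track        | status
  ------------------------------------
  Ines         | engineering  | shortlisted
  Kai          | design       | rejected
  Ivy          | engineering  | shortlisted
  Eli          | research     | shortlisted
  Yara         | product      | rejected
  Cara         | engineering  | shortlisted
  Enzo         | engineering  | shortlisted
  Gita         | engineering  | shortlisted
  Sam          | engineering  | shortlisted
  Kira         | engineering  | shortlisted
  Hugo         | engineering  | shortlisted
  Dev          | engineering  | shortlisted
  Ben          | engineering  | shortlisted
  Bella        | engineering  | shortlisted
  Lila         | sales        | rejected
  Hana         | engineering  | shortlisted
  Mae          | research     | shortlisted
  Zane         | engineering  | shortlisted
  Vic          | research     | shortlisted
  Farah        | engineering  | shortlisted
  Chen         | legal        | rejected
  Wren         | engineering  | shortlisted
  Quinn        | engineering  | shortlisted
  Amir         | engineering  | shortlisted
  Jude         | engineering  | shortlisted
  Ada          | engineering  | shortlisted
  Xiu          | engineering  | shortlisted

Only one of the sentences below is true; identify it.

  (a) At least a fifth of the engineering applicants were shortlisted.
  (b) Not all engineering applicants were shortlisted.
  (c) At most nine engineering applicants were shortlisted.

(a)

|A| = 20, |A ∩ B| = 20, |A ∖ B| = 0.
(a) requires |A ∩ B| / |A| ≥ 1/5: true.
(b) requires A ⊄ B (|A ∖ B| ≥ 1): false.
(c) requires |A ∩ B| ≤ 9: false.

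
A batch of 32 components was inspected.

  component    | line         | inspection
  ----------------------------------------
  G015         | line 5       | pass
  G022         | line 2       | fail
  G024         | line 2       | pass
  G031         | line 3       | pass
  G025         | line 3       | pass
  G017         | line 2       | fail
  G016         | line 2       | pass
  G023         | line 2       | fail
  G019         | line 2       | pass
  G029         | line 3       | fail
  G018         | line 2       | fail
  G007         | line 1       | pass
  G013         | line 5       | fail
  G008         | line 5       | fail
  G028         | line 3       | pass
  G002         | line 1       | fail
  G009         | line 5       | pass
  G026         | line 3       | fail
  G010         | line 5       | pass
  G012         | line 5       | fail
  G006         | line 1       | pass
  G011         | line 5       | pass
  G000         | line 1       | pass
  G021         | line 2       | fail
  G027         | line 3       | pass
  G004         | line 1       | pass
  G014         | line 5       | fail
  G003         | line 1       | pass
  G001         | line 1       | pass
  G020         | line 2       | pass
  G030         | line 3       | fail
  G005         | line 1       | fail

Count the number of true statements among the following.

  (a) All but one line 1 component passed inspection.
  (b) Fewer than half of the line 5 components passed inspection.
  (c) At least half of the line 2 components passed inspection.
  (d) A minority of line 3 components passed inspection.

(a) line 1: |A| = 8, |A ∩ B| = 6; needs |A ∖ B| = 1 — false.
(b) line 5: |A| = 8, |A ∩ B| = 4; needs |A ∩ B| < |A ∖ B| — false.
(c) line 2: |A| = 9, |A ∩ B| = 4; needs |A ∩ B| ≥ |A ∖ B| — false.
(d) line 3: |A| = 7, |A ∩ B| = 4; needs |A ∩ B| < |A ∖ B| — false.

0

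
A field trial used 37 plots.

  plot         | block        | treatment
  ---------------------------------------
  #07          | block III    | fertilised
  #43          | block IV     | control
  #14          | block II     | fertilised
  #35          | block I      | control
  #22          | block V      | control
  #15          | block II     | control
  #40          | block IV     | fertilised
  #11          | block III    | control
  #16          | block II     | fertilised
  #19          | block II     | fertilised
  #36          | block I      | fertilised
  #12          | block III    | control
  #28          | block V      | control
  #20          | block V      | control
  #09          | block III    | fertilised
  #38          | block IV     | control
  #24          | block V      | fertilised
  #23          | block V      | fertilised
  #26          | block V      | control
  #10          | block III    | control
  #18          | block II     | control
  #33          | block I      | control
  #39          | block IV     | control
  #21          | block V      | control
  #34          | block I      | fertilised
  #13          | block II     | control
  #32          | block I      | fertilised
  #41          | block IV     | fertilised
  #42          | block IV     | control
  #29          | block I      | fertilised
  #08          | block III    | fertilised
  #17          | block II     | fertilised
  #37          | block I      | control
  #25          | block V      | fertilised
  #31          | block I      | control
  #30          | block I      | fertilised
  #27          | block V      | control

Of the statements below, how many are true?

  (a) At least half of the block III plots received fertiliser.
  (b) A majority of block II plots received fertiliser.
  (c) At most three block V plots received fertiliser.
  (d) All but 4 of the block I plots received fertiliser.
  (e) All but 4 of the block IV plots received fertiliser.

5

(a) block III: |A| = 6, |A ∩ B| = 3; needs |A ∩ B| ≥ |A ∖ B| — true.
(b) block II: |A| = 7, |A ∩ B| = 4; needs |A ∩ B| > |A ∖ B| — true.
(c) block V: |A| = 9, |A ∩ B| = 3; needs |A ∩ B| ≤ 3 — true.
(d) block I: |A| = 9, |A ∩ B| = 5; needs |A ∖ B| = 4 — true.
(e) block IV: |A| = 6, |A ∩ B| = 2; needs |A ∖ B| = 4 — true.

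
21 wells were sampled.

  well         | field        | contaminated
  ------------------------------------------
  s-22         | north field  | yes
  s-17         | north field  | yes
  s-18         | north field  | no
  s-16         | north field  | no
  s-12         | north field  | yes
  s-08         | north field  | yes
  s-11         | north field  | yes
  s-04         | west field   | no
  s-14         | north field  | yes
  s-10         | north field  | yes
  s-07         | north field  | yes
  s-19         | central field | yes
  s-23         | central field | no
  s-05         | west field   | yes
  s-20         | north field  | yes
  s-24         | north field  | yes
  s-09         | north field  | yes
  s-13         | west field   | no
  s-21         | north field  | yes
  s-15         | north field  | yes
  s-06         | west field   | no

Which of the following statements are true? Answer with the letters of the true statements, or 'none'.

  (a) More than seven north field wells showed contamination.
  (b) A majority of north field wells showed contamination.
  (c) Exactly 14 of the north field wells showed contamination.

(a), (b)

|A| = 15, |A ∩ B| = 13, |A ∖ B| = 2.
(a) |A ∩ B| > 7: holds.
(b) |A ∩ B| > |A ∖ B|: holds.
(c) |A ∩ B| = 14: fails.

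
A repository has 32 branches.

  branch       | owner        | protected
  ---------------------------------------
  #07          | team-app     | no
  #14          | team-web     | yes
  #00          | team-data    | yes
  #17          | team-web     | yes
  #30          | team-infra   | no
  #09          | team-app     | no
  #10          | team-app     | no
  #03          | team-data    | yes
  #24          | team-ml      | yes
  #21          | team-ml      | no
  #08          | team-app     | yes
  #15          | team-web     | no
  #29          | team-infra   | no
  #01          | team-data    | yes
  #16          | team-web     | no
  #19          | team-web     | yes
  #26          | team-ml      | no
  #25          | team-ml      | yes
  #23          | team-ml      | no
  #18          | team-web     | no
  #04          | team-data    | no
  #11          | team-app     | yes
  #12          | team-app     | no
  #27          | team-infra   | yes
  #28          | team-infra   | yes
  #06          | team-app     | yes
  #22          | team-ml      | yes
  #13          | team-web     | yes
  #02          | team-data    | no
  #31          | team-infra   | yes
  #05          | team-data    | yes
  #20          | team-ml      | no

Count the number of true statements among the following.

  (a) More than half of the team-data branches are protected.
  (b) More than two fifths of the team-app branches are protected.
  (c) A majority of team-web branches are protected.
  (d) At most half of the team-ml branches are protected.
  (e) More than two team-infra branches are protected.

(a) team-data: |A| = 6, |A ∩ B| = 4; needs |A ∩ B| > |A ∖ B| — true.
(b) team-app: |A| = 7, |A ∩ B| = 3; needs |A ∩ B| / |A| > 2/5 — true.
(c) team-web: |A| = 7, |A ∩ B| = 4; needs |A ∩ B| > |A ∖ B| — true.
(d) team-ml: |A| = 7, |A ∩ B| = 3; needs |A ∩ B| ≤ |A ∖ B| — true.
(e) team-infra: |A| = 5, |A ∩ B| = 3; needs |A ∩ B| > 2 — true.

5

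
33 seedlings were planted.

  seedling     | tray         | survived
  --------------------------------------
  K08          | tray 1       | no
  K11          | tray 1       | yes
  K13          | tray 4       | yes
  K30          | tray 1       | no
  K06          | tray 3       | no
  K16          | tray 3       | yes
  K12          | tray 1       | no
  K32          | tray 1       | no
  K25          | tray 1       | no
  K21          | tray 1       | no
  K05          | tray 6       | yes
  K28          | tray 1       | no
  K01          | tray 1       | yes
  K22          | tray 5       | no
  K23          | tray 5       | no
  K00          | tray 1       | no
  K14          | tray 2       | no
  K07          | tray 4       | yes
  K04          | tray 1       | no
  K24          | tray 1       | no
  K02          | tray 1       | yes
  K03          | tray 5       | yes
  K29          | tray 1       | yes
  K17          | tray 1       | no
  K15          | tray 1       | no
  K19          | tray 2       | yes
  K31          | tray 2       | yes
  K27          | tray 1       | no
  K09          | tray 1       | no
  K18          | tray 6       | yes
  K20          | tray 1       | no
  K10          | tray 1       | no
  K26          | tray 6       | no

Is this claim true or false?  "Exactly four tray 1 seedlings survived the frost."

Truth condition: |A ∩ B| = 4.
|A| = 20, |A ∩ B| = 4, |A ∖ B| = 16.
|A ∩ B| = 4, so the statement is true.

True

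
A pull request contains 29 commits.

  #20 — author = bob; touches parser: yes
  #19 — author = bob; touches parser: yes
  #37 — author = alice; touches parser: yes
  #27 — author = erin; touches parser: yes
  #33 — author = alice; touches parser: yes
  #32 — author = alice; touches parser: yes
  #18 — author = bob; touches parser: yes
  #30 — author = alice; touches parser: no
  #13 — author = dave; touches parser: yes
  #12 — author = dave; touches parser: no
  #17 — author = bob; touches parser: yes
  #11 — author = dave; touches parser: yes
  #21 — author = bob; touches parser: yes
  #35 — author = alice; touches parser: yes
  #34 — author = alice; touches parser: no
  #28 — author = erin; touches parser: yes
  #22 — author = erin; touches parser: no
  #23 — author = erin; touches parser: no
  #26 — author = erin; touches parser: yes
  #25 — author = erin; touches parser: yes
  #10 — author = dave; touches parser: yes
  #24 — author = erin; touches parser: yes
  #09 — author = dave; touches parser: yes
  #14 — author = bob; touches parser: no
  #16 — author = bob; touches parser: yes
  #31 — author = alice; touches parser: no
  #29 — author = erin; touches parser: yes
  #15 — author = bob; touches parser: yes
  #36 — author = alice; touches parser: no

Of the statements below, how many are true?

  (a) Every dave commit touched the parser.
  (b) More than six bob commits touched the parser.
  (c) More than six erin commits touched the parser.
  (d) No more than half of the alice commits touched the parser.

2

(a) dave: |A| = 5, |A ∩ B| = 4; needs A ⊆ B, i.e. every element of A is in B (|A ∖ B| = 0) — false.
(b) bob: |A| = 8, |A ∩ B| = 7; needs |A ∩ B| > 6 — true.
(c) erin: |A| = 8, |A ∩ B| = 6; needs |A ∩ B| > 6 — false.
(d) alice: |A| = 8, |A ∩ B| = 4; needs |A ∩ B| ≤ |A ∖ B| — true.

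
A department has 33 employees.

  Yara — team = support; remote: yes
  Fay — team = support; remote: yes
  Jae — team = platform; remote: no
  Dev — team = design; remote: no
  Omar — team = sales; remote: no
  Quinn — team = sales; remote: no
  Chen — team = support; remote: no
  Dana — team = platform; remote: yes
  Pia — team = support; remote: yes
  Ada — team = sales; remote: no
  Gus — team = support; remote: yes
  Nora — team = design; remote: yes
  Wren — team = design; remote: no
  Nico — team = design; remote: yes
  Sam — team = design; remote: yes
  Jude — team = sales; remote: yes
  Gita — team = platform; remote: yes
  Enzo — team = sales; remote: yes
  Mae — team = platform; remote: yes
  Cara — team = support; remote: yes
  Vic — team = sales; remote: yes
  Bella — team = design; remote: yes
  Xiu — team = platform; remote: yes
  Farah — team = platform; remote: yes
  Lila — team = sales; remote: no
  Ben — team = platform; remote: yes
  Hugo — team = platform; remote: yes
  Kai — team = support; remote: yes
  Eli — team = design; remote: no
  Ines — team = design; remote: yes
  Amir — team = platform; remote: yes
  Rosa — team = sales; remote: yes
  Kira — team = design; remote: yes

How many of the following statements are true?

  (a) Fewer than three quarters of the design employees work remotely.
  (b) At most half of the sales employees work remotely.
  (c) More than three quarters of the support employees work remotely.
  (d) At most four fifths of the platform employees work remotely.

(a) design: |A| = 9, |A ∩ B| = 6; needs |A ∩ B| / |A| < 3/4 — true.
(b) sales: |A| = 8, |A ∩ B| = 4; needs |A ∩ B| ≤ |A ∖ B| — true.
(c) support: |A| = 7, |A ∩ B| = 6; needs |A ∩ B| / |A| > 3/4 — true.
(d) platform: |A| = 9, |A ∩ B| = 8; needs |A ∩ B| / |A| ≤ 4/5 — false.

3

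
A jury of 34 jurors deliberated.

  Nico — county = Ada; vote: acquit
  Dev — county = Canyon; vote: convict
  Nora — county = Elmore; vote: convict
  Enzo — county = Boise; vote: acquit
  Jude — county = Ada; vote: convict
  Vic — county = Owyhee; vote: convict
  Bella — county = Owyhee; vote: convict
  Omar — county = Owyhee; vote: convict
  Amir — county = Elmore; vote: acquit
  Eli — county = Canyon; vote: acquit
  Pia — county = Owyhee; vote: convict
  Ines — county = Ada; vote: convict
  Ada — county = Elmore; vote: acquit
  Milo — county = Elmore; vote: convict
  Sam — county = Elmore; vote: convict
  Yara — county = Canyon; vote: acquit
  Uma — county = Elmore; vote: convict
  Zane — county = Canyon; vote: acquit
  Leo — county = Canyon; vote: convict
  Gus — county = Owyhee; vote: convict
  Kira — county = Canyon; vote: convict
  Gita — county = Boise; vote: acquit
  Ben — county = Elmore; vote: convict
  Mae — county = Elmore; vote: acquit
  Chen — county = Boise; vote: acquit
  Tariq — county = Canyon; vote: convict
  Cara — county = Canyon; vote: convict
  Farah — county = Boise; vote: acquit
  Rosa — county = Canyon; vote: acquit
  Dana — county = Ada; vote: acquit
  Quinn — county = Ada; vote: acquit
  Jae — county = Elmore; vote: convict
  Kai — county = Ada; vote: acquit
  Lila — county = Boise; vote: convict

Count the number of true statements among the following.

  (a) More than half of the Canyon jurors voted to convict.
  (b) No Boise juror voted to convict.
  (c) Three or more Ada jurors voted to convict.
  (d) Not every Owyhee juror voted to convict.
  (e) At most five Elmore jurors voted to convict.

1

(a) Canyon: |A| = 9, |A ∩ B| = 5; needs |A ∩ B| > |A ∖ B| — true.
(b) Boise: |A| = 5, |A ∩ B| = 1; needs A ∩ B = ∅ (|A ∩ B| = 0) — false.
(c) Ada: |A| = 6, |A ∩ B| = 2; needs |A ∩ B| ≥ 3 — false.
(d) Owyhee: |A| = 5, |A ∩ B| = 5; needs A ⊄ B (|A ∖ B| ≥ 1) — false.
(e) Elmore: |A| = 9, |A ∩ B| = 6; needs |A ∩ B| ≤ 5 — false.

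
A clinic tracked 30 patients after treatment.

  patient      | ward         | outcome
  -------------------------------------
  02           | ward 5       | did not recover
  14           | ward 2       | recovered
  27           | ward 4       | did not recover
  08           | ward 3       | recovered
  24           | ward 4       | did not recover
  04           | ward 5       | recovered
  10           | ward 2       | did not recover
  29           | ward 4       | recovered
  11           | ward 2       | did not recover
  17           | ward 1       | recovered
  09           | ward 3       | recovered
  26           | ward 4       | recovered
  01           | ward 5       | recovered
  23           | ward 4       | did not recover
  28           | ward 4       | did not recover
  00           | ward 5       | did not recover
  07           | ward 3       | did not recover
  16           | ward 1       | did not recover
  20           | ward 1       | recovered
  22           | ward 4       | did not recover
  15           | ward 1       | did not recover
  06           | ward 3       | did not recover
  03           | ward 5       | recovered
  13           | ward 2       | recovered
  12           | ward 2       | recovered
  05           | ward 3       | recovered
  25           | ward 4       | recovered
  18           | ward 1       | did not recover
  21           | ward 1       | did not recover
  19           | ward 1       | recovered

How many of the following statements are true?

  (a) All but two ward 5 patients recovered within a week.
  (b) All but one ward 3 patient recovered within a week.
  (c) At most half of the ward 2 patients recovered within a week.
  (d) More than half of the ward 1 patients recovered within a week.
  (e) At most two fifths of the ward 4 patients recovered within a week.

(a) ward 5: |A| = 5, |A ∩ B| = 3; needs |A ∖ B| = 2 — true.
(b) ward 3: |A| = 5, |A ∩ B| = 3; needs |A ∖ B| = 1 — false.
(c) ward 2: |A| = 5, |A ∩ B| = 3; needs |A ∩ B| ≤ |A ∖ B| — false.
(d) ward 1: |A| = 7, |A ∩ B| = 3; needs |A ∩ B| > |A ∖ B| — false.
(e) ward 4: |A| = 8, |A ∩ B| = 3; needs |A ∩ B| / |A| ≤ 2/5 — true.

2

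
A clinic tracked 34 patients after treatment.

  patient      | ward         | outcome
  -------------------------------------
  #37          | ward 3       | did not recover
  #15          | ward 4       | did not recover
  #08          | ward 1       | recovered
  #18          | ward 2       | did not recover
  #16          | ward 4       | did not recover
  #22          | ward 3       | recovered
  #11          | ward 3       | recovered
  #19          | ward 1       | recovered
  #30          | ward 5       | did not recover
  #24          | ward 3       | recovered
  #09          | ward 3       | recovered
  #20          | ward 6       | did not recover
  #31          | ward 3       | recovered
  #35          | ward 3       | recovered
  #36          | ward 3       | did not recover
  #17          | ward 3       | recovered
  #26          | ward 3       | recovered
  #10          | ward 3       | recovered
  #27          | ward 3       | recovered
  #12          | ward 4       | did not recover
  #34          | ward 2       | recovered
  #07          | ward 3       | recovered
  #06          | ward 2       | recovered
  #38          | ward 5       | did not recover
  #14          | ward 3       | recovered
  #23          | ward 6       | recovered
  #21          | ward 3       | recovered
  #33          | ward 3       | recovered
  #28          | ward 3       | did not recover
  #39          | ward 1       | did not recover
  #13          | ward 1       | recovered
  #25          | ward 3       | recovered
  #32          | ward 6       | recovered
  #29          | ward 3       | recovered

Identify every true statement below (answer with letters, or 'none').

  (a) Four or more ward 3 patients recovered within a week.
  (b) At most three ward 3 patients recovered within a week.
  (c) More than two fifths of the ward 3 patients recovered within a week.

(a), (c)

|A| = 19, |A ∩ B| = 16, |A ∖ B| = 3.
(a) |A ∩ B| ≥ 4: holds.
(b) |A ∩ B| ≤ 3: fails.
(c) |A ∩ B| / |A| > 2/5: holds.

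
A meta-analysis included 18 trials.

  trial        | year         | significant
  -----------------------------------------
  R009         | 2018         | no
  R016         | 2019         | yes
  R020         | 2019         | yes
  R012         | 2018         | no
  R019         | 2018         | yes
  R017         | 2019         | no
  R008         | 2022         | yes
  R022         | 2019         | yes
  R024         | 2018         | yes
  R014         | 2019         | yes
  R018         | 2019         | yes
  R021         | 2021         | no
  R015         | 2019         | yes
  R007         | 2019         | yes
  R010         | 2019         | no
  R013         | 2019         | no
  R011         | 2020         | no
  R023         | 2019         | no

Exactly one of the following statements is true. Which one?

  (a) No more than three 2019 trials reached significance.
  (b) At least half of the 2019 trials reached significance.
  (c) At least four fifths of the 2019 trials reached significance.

|A| = 11, |A ∩ B| = 7, |A ∖ B| = 4.
(a) requires |A ∩ B| ≤ 3: false.
(b) requires |A ∩ B| ≥ |A ∖ B|: true.
(c) requires |A ∩ B| / |A| ≥ 4/5: false.

(b)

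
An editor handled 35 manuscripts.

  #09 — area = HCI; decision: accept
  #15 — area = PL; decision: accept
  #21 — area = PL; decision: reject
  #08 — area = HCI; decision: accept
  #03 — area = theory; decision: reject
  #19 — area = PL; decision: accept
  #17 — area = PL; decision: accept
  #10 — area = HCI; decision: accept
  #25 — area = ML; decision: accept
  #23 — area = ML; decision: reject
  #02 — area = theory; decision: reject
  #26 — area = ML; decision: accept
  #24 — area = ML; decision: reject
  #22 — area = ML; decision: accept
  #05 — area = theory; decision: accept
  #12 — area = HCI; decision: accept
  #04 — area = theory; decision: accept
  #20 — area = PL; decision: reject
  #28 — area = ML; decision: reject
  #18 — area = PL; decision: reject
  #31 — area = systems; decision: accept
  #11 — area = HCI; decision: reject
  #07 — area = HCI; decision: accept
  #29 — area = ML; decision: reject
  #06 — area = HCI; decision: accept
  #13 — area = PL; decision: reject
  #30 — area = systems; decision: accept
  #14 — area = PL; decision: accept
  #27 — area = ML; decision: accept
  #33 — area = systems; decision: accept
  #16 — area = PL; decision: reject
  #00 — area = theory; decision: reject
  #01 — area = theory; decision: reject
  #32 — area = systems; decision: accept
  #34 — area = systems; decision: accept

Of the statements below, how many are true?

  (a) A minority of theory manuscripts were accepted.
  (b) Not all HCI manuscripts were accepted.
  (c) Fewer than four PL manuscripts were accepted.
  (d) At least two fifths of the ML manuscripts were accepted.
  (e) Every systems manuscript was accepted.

(a) theory: |A| = 6, |A ∩ B| = 2; needs |A ∩ B| < |A ∖ B| — true.
(b) HCI: |A| = 7, |A ∩ B| = 6; needs A ⊄ B (|A ∖ B| ≥ 1) — true.
(c) PL: |A| = 9, |A ∩ B| = 4; needs |A ∩ B| < 4 — false.
(d) ML: |A| = 8, |A ∩ B| = 4; needs |A ∩ B| / |A| ≥ 2/5 — true.
(e) systems: |A| = 5, |A ∩ B| = 5; needs A ⊆ B, i.e. every element of A is in B (|A ∖ B| = 0) — true.

4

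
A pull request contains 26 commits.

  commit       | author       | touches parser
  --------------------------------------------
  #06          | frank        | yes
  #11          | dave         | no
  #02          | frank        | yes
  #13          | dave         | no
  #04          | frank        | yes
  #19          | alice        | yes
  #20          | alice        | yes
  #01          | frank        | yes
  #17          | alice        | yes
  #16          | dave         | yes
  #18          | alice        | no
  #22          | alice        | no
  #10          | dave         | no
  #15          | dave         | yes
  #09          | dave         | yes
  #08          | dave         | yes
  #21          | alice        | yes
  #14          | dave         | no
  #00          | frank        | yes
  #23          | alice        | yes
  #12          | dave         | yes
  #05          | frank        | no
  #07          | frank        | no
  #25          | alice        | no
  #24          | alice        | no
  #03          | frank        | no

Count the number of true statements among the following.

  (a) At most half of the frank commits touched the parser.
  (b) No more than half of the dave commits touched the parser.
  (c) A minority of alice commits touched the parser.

(a) frank: |A| = 8, |A ∩ B| = 5; needs |A ∩ B| ≤ |A ∖ B| — false.
(b) dave: |A| = 9, |A ∩ B| = 5; needs |A ∩ B| ≤ |A ∖ B| — false.
(c) alice: |A| = 9, |A ∩ B| = 5; needs |A ∩ B| < |A ∖ B| — false.

0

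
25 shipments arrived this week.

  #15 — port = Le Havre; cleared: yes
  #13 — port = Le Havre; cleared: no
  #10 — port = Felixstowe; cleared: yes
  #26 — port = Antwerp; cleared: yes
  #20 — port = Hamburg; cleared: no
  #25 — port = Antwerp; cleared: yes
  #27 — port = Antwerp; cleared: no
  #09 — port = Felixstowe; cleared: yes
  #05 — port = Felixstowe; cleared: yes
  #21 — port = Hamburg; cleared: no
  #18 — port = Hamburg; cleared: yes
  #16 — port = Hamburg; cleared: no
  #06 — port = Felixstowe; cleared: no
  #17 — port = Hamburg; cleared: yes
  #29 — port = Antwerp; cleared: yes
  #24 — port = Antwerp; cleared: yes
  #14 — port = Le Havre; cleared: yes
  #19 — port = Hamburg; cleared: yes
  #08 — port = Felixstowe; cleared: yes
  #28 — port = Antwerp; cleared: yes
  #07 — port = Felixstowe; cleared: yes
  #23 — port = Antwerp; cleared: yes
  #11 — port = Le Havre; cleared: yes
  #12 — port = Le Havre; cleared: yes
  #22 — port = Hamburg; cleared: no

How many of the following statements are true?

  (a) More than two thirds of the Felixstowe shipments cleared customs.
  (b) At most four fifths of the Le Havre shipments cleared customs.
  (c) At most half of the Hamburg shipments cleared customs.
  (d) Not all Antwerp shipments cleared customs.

(a) Felixstowe: |A| = 6, |A ∩ B| = 5; needs |A ∩ B| / |A| > 2/3 — true.
(b) Le Havre: |A| = 5, |A ∩ B| = 4; needs |A ∩ B| / |A| ≤ 4/5 — true.
(c) Hamburg: |A| = 7, |A ∩ B| = 3; needs |A ∩ B| ≤ |A ∖ B| — true.
(d) Antwerp: |A| = 7, |A ∩ B| = 6; needs A ⊄ B (|A ∖ B| ≥ 1) — true.

4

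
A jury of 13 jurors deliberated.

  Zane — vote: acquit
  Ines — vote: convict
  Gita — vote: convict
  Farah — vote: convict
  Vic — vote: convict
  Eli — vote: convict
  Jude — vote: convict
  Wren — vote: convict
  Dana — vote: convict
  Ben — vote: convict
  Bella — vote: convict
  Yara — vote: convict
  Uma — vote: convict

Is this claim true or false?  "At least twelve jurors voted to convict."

True

The determiner here denotes the relation: |A ∩ B| ≥ 12.
A (the restrictor) = {Zane, Ines, Gita, Farah, Vic, Eli, Jude, Wren, Dana, Ben, Bella, Yara, Uma}, |A| = 13.
A ∩ B = {Ines, Gita, Farah, Vic, Eli, Jude, Wren, Dana, Ben, Bella, Yara, Uma}, so |A ∩ B| = 12.
|A ∩ B| = 12, so the statement is true.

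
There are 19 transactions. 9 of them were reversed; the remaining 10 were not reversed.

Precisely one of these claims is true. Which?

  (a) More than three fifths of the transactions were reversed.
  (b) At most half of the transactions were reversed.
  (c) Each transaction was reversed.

(b)

|A| = 19, |A ∩ B| = 9, |A ∖ B| = 10.
(a) requires |A ∩ B| / |A| > 3/5: false.
(b) requires |A ∩ B| ≤ |A ∖ B|: true.
(c) requires A ⊆ B, i.e. every element of A is in B (|A ∖ B| = 0): false.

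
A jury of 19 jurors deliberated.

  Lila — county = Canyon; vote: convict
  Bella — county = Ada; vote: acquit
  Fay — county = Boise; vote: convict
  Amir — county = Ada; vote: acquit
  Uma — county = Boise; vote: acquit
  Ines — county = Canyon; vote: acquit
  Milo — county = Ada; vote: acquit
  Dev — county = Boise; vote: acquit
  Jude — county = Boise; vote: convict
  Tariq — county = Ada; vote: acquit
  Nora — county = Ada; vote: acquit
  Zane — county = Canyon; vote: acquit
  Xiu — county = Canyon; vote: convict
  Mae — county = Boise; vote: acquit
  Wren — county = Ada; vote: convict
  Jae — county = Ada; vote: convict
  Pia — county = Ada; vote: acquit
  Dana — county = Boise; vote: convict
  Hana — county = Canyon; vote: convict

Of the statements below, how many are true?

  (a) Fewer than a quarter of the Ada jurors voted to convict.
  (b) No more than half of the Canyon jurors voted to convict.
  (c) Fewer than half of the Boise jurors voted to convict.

(a) Ada: |A| = 8, |A ∩ B| = 2; needs |A ∩ B| / |A| < 1/4 — false.
(b) Canyon: |A| = 5, |A ∩ B| = 3; needs |A ∩ B| ≤ |A ∖ B| — false.
(c) Boise: |A| = 6, |A ∩ B| = 3; needs |A ∩ B| < |A ∖ B| — false.

0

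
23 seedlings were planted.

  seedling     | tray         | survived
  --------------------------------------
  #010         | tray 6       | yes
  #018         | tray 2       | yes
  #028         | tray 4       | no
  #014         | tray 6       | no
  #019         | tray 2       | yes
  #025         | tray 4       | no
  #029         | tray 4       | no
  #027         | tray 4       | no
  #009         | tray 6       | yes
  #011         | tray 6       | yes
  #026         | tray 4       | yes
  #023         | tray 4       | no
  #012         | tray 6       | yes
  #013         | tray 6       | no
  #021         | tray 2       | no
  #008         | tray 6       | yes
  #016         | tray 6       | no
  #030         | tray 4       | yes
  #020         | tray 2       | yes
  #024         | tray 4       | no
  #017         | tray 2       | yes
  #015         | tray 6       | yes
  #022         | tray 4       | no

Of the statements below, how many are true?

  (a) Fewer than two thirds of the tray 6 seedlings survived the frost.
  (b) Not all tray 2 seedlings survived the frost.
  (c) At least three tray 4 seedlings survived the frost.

1

(a) tray 6: |A| = 9, |A ∩ B| = 6; needs |A ∩ B| / |A| < 2/3 — false.
(b) tray 2: |A| = 5, |A ∩ B| = 4; needs A ⊄ B (|A ∖ B| ≥ 1) — true.
(c) tray 4: |A| = 9, |A ∩ B| = 2; needs |A ∩ B| ≥ 3 — false.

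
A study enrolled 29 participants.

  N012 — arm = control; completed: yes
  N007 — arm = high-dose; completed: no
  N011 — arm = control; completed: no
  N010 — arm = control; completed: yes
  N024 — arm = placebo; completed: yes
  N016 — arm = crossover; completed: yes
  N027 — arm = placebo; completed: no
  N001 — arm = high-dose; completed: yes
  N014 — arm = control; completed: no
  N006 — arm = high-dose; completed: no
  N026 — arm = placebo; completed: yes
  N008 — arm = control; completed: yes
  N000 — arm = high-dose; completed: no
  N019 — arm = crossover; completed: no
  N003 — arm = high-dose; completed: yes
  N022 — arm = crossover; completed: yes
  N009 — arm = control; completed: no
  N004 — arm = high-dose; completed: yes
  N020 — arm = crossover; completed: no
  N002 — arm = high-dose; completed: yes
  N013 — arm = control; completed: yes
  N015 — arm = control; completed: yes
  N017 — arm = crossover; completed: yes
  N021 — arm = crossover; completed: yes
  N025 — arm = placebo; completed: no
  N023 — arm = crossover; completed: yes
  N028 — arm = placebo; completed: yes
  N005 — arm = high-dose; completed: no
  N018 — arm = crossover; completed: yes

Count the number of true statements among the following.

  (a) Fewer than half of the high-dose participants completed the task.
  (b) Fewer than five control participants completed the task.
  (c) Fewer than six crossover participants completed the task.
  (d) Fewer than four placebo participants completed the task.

(a) high-dose: |A| = 8, |A ∩ B| = 4; needs |A ∩ B| < |A ∖ B| — false.
(b) control: |A| = 8, |A ∩ B| = 5; needs |A ∩ B| < 5 — false.
(c) crossover: |A| = 8, |A ∩ B| = 6; needs |A ∩ B| < 6 — false.
(d) placebo: |A| = 5, |A ∩ B| = 3; needs |A ∩ B| < 4 — true.

1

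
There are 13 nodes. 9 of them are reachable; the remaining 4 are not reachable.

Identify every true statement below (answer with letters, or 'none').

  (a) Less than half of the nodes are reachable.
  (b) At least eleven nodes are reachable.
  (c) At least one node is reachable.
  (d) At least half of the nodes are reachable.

(c), (d)

|A| = 13, |A ∩ B| = 9, |A ∖ B| = 4.
(a) |A ∩ B| < |A ∖ B|: fails.
(b) |A ∩ B| ≥ 11: fails.
(c) A ∩ B ≠ ∅ (|A ∩ B| ≥ 1): holds.
(d) |A ∩ B| ≥ |A ∖ B|: holds.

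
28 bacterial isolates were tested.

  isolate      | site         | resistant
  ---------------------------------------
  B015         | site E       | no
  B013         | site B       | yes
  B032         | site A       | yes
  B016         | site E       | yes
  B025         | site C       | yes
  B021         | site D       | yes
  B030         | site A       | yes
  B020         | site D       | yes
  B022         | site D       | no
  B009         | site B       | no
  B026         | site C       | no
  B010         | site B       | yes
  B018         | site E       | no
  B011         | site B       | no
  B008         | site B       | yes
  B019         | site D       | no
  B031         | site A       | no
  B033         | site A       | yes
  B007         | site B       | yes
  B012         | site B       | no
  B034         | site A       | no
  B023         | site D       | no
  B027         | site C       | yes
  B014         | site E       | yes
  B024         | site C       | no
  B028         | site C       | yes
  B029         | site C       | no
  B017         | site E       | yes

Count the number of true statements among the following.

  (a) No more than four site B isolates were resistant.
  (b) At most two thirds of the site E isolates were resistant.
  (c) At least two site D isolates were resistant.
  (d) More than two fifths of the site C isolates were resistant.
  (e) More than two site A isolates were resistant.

(a) site B: |A| = 7, |A ∩ B| = 4; needs |A ∩ B| ≤ 4 — true.
(b) site E: |A| = 5, |A ∩ B| = 3; needs |A ∩ B| / |A| ≤ 2/3 — true.
(c) site D: |A| = 5, |A ∩ B| = 2; needs |A ∩ B| ≥ 2 — true.
(d) site C: |A| = 6, |A ∩ B| = 3; needs |A ∩ B| / |A| > 2/5 — true.
(e) site A: |A| = 5, |A ∩ B| = 3; needs |A ∩ B| > 2 — true.

5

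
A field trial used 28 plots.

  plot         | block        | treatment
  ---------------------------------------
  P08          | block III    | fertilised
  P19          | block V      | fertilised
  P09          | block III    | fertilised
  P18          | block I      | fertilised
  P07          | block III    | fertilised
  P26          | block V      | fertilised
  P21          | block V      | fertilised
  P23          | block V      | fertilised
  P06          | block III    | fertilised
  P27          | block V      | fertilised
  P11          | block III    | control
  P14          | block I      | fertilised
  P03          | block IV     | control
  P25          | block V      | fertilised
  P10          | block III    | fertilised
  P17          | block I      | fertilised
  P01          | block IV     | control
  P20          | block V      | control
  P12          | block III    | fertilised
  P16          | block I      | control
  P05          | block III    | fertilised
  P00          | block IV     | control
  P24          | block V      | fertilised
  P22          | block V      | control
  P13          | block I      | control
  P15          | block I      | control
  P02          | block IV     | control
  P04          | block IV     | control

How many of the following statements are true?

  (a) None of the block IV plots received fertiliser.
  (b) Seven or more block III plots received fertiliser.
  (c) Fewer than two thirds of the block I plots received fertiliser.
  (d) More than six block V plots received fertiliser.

4

(a) block IV: |A| = 5, |A ∩ B| = 0; needs A ∩ B = ∅ (|A ∩ B| = 0) — true.
(b) block III: |A| = 8, |A ∩ B| = 7; needs |A ∩ B| ≥ 7 — true.
(c) block I: |A| = 6, |A ∩ B| = 3; needs |A ∩ B| / |A| < 2/3 — true.
(d) block V: |A| = 9, |A ∩ B| = 7; needs |A ∩ B| > 6 — true.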